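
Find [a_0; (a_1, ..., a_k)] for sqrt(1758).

Write x_i = (sqrt(1758) + m_i)/d_i with (m_0, d_0) = (0, 1). a_0 = floor(sqrt(1758)) = 41, since 41^2 = 1681 <= 1758 < 1764 = 42^2.
Iterate m_{i+1} = d_i*a_i - m_i, d_{i+1} = (1758 - m_{i+1}^2)/d_i, a_{i+1} = floor((a_0 + m_{i+1})/d_{i+1}):
  m_1 = 1*41 - 0 = 41, d_1 = (1758 - 41^2)/1 = 77/1 = 77, a_1 = floor((41 + 41)/77) = 1.
  m_2 = 77*1 - 41 = 36, d_2 = (1758 - 36^2)/77 = 462/77 = 6, a_2 = floor((41 + 36)/6) = 12.
  m_3 = 6*12 - 36 = 36, d_3 = (1758 - 36^2)/6 = 462/6 = 77, a_3 = floor((41 + 36)/77) = 1.
  m_4 = 77*1 - 36 = 41, d_4 = (1758 - 41^2)/77 = 77/77 = 1, a_4 = floor((41 + 41)/1) = 82.
  m_5 = 1*82 - 41 = 41, d_5 = (1758 - 41^2)/1 = 77/1 = 77: (m_5, d_5) = (m_1, d_1) = (41, 77), so from here the quotients repeat a_1, ..., a_4; the period length is 4.
Hence the expansion of sqrt(1758) is a_0 = 41 followed by the repeating block 1, 12, 1, 82 (period 4).

[41; (1, 12, 1, 82)]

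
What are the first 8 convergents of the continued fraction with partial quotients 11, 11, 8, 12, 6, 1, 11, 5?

Using the convergent recurrence p_i = a_i*p_{i-1} + p_{i-2}, q_i = a_i*q_{i-1} + q_{i-2} with p_{-2}=0, p_{-1}=1, q_{-2}=1, q_{-1}=0:
  i=0: a_0=11, p_0 = 11*1 + 0 = 11, q_0 = 11*0 + 1 = 1.
  i=1: a_1=11, p_1 = 11*11 + 1 = 122, q_1 = 11*1 + 0 = 11.
  i=2: a_2=8, p_2 = 8*122 + 11 = 987, q_2 = 8*11 + 1 = 89.
  i=3: a_3=12, p_3 = 12*987 + 122 = 11966, q_3 = 12*89 + 11 = 1079.
  i=4: a_4=6, p_4 = 6*11966 + 987 = 72783, q_4 = 6*1079 + 89 = 6563.
  i=5: a_5=1, p_5 = 1*72783 + 11966 = 84749, q_5 = 1*6563 + 1079 = 7642.
  i=6: a_6=11, p_6 = 11*84749 + 72783 = 1005022, q_6 = 11*7642 + 6563 = 90625.
  i=7: a_7=5, p_7 = 5*1005022 + 84749 = 5109859, q_7 = 5*90625 + 7642 = 460767.

11/1, 122/11, 987/89, 11966/1079, 72783/6563, 84749/7642, 1005022/90625, 5109859/460767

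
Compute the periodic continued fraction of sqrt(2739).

Write x_i = (sqrt(2739) + m_i)/d_i with (m_0, d_0) = (0, 1). a_0 = floor(sqrt(2739)) = 52, since 52^2 = 2704 <= 2739 < 2809 = 53^2.
Iterate m_{i+1} = d_i*a_i - m_i, d_{i+1} = (2739 - m_{i+1}^2)/d_i, a_{i+1} = floor((a_0 + m_{i+1})/d_{i+1}):
  m_1 = 1*52 - 0 = 52, d_1 = (2739 - 52^2)/1 = 35/1 = 35, a_1 = floor((52 + 52)/35) = 2.
  m_2 = 35*2 - 52 = 18, d_2 = (2739 - 18^2)/35 = 2415/35 = 69, a_2 = floor((52 + 18)/69) = 1.
  m_3 = 69*1 - 18 = 51, d_3 = (2739 - 51^2)/69 = 138/69 = 2, a_3 = floor((52 + 51)/2) = 51.
  m_4 = 2*51 - 51 = 51, d_4 = (2739 - 51^2)/2 = 138/2 = 69, a_4 = floor((52 + 51)/69) = 1.
  m_5 = 69*1 - 51 = 18, d_5 = (2739 - 18^2)/69 = 2415/69 = 35, a_5 = floor((52 + 18)/35) = 2.
  m_6 = 35*2 - 18 = 52, d_6 = (2739 - 52^2)/35 = 35/35 = 1, a_6 = floor((52 + 52)/1) = 104.
  m_7 = 1*104 - 52 = 52, d_7 = (2739 - 52^2)/1 = 35/1 = 35: (m_7, d_7) = (m_1, d_1) = (52, 35), so from here the quotients repeat a_1, ..., a_6; the period length is 6.
Hence the expansion of sqrt(2739) is a_0 = 52 followed by the repeating block 2, 1, 51, 1, 2, 104 (period 6).

[52; (2, 1, 51, 1, 2, 104)]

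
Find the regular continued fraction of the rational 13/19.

Run the Euclidean algorithm on 13 and 19; the successive quotients are the partial quotients a_0, a_1, ... (each step inverts the fractional part left over by the previous one):
  13 = 0*19 + 13, so a_0 = 0.
  19 = 1*13 + 6, so a_1 = 1.
  13 = 2*6 + 1, so a_2 = 2.
  6 = 6*1 + 0, so a_3 = 6.
The remainder reaches 0 after 4 divisions, so the expansion has 4 partial quotients, read off in order.

[0; 1, 2, 6]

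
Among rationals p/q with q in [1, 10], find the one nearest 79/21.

15/4

Expand x = 79/21 as a continued fraction with the Euclidean algorithm:
  79 = 3*21 + 16, so a_0 = 3.
  21 = 1*16 + 5, so a_1 = 1.
  16 = 3*5 + 1, so a_2 = 3.
  5 = 5*1 + 0, so a_3 = 5.
so x = [3; 1, 3, 5].
Convergents (p_i = a_i*p_{i-1} + p_{i-2}, q_i = a_i*q_{i-1} + q_{i-2} with p_{-2}=0, p_{-1}=1, q_{-2}=1, q_{-1}=0), until the denominator exceeds 10:
  i=0: a_0=3, p_0 = 3*1 + 0 = 3, q_0 = 3*0 + 1 = 1.
  i=1: a_1=1, p_1 = 1*3 + 1 = 4, q_1 = 1*1 + 0 = 1.
  i=2: a_2=3, p_2 = 3*4 + 3 = 15, q_2 = 3*1 + 1 = 4.
  i=3: a_3=5, p_3 = 5*15 + 4 = 79, q_3 = 5*4 + 1 = 21.
q_3 = 21 > 10, so the last convergent with denominator <= 10 is p_2/q_2 = 15/4.
The closest fraction with denominator <= 10 is either p_2/q_2 or the intermediate fraction (k*p_2 + p_1)/(k*q_2 + q_1) with the largest k >= 1 whose denominator stays <= 10; these approach x as k grows, and every other convergent or intermediate fraction in range is farther away.
Largest k: floor((10 - q_1)/q_2) = floor((10 - 1)/4) = 2.
That gives (2*15 + 4)/(2*4 + 1) = 34/9.
Compare the errors: |x - 15/4| = |79*4 - 15*21|/(21*4) = 1/84, and |x - 34/9| = |79*9 - 34*21|/(21*9) = 3/189.
Cross-multiplying, 1*189 = 189 < 252 = 3*84, so 1/84 is smaller: the convergent 15/4 is closer to x than 34/9.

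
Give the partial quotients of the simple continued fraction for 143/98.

[1; 2, 5, 1, 1, 1, 2]

Run the Euclidean algorithm on 143 and 98; the successive quotients are the partial quotients a_0, a_1, ... (each step inverts the fractional part left over by the previous one):
  143 = 1*98 + 45, so a_0 = 1.
  98 = 2*45 + 8, so a_1 = 2.
  45 = 5*8 + 5, so a_2 = 5.
  8 = 1*5 + 3, so a_3 = 1.
  5 = 1*3 + 2, so a_4 = 1.
  3 = 1*2 + 1, so a_5 = 1.
  2 = 2*1 + 0, so a_6 = 2.
The remainder reaches 0 after 7 divisions, so the expansion has 7 partial quotients, read off in order.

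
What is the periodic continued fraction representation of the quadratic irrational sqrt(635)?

[25; (5, 50)]

Write x_i = (sqrt(635) + m_i)/d_i with (m_0, d_0) = (0, 1). a_0 = floor(sqrt(635)) = 25, since 25^2 = 625 <= 635 < 676 = 26^2.
Iterate m_{i+1} = d_i*a_i - m_i, d_{i+1} = (635 - m_{i+1}^2)/d_i, a_{i+1} = floor((a_0 + m_{i+1})/d_{i+1}):
  m_1 = 1*25 - 0 = 25, d_1 = (635 - 25^2)/1 = 10/1 = 10, a_1 = floor((25 + 25)/10) = 5.
  m_2 = 10*5 - 25 = 25, d_2 = (635 - 25^2)/10 = 10/10 = 1, a_2 = floor((25 + 25)/1) = 50.
  m_3 = 1*50 - 25 = 25, d_3 = (635 - 25^2)/1 = 10/1 = 10: (m_3, d_3) = (m_1, d_1) = (25, 10), so from here the quotients repeat a_1, a_2; the period length is 2.
Hence the expansion of sqrt(635) is a_0 = 25 followed by the repeating block 5, 50 (period 2).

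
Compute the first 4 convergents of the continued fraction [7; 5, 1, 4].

7/1, 36/5, 43/6, 208/29

Using the convergent recurrence p_i = a_i*p_{i-1} + p_{i-2}, q_i = a_i*q_{i-1} + q_{i-2} with p_{-2}=0, p_{-1}=1, q_{-2}=1, q_{-1}=0:
  i=0: a_0=7, p_0 = 7*1 + 0 = 7, q_0 = 7*0 + 1 = 1.
  i=1: a_1=5, p_1 = 5*7 + 1 = 36, q_1 = 5*1 + 0 = 5.
  i=2: a_2=1, p_2 = 1*36 + 7 = 43, q_2 = 1*5 + 1 = 6.
  i=3: a_3=4, p_3 = 4*43 + 36 = 208, q_3 = 4*6 + 5 = 29.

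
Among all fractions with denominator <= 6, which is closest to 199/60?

10/3

Expand x = 199/60 as a continued fraction with the Euclidean algorithm:
  199 = 3*60 + 19, so a_0 = 3.
  60 = 3*19 + 3, so a_1 = 3.
  19 = 6*3 + 1, so a_2 = 6.
  3 = 3*1 + 0, so a_3 = 3.
so x = [3; 3, 6, 3].
Convergents (p_i = a_i*p_{i-1} + p_{i-2}, q_i = a_i*q_{i-1} + q_{i-2} with p_{-2}=0, p_{-1}=1, q_{-2}=1, q_{-1}=0), until the denominator exceeds 6:
  i=0: a_0=3, p_0 = 3*1 + 0 = 3, q_0 = 3*0 + 1 = 1.
  i=1: a_1=3, p_1 = 3*3 + 1 = 10, q_1 = 3*1 + 0 = 3.
  i=2: a_2=6, p_2 = 6*10 + 3 = 63, q_2 = 6*3 + 1 = 19.
q_2 = 19 > 6, so the last convergent with denominator <= 6 is p_1/q_1 = 10/3.
The closest fraction with denominator <= 6 is either p_1/q_1 or the intermediate fraction (k*p_1 + p_0)/(k*q_1 + q_0) with the largest k >= 1 whose denominator stays <= 6; these approach x as k grows, and every other convergent or intermediate fraction in range is farther away.
Largest k: floor((6 - q_0)/q_1) = floor((6 - 1)/3) = 1.
That gives (1*10 + 3)/(1*3 + 1) = 13/4.
Compare the errors: |x - 10/3| = |199*3 - 10*60|/(60*3) = 3/180, and |x - 13/4| = |199*4 - 13*60|/(60*4) = 16/240.
Cross-multiplying, 3*240 = 720 < 2880 = 16*180, so 3/180 is smaller: the convergent 10/3 is closer to x than 13/4.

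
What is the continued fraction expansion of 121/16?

[7; 1, 1, 3, 2]

Run the Euclidean algorithm on 121 and 16; the successive quotients are the partial quotients a_0, a_1, ... (each step inverts the fractional part left over by the previous one):
  121 = 7*16 + 9, so a_0 = 7.
  16 = 1*9 + 7, so a_1 = 1.
  9 = 1*7 + 2, so a_2 = 1.
  7 = 3*2 + 1, so a_3 = 3.
  2 = 2*1 + 0, so a_4 = 2.
The remainder reaches 0 after 5 divisions, so the expansion has 5 partial quotients, read off in order.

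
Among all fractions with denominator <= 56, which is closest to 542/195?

Expand x = 542/195 as a continued fraction with the Euclidean algorithm:
  542 = 2*195 + 152, so a_0 = 2.
  195 = 1*152 + 43, so a_1 = 1.
  152 = 3*43 + 23, so a_2 = 3.
  43 = 1*23 + 20, so a_3 = 1.
  23 = 1*20 + 3, so a_4 = 1.
  20 = 6*3 + 2, so a_5 = 6.
  3 = 1*2 + 1, so a_6 = 1.
  2 = 2*1 + 0, so a_7 = 2.
so x = [2; 1, 3, 1, 1, 6, 1, 2].
Convergents (p_i = a_i*p_{i-1} + p_{i-2}, q_i = a_i*q_{i-1} + q_{i-2} with p_{-2}=0, p_{-1}=1, q_{-2}=1, q_{-1}=0), until the denominator exceeds 56:
  i=0: a_0=2, p_0 = 2*1 + 0 = 2, q_0 = 2*0 + 1 = 1.
  i=1: a_1=1, p_1 = 1*2 + 1 = 3, q_1 = 1*1 + 0 = 1.
  i=2: a_2=3, p_2 = 3*3 + 2 = 11, q_2 = 3*1 + 1 = 4.
  i=3: a_3=1, p_3 = 1*11 + 3 = 14, q_3 = 1*4 + 1 = 5.
  i=4: a_4=1, p_4 = 1*14 + 11 = 25, q_4 = 1*5 + 4 = 9.
  i=5: a_5=6, p_5 = 6*25 + 14 = 164, q_5 = 6*9 + 5 = 59.
q_5 = 59 > 56, so the last convergent with denominator <= 56 is p_4/q_4 = 25/9.
The closest fraction with denominator <= 56 is either p_4/q_4 or the intermediate fraction (k*p_4 + p_3)/(k*q_4 + q_3) with the largest k >= 1 whose denominator stays <= 56; these approach x as k grows, and every other convergent or intermediate fraction in range is farther away.
Largest k: floor((56 - q_3)/q_4) = floor((56 - 5)/9) = 5.
That gives (5*25 + 14)/(5*9 + 5) = 139/50.
Compare the errors: |x - 25/9| = |542*9 - 25*195|/(195*9) = 3/1755, and |x - 139/50| = |542*50 - 139*195|/(195*50) = 5/9750.
Cross-multiplying, 5*1755 = 8775 < 29250 = 3*9750, so 5/9750 is smaller: the intermediate fraction 139/50 is closer to x than 25/9.

139/50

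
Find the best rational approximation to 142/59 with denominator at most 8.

Expand x = 142/59 as a continued fraction with the Euclidean algorithm:
  142 = 2*59 + 24, so a_0 = 2.
  59 = 2*24 + 11, so a_1 = 2.
  24 = 2*11 + 2, so a_2 = 2.
  11 = 5*2 + 1, so a_3 = 5.
  2 = 2*1 + 0, so a_4 = 2.
so x = [2; 2, 2, 5, 2].
Convergents (p_i = a_i*p_{i-1} + p_{i-2}, q_i = a_i*q_{i-1} + q_{i-2} with p_{-2}=0, p_{-1}=1, q_{-2}=1, q_{-1}=0), until the denominator exceeds 8:
  i=0: a_0=2, p_0 = 2*1 + 0 = 2, q_0 = 2*0 + 1 = 1.
  i=1: a_1=2, p_1 = 2*2 + 1 = 5, q_1 = 2*1 + 0 = 2.
  i=2: a_2=2, p_2 = 2*5 + 2 = 12, q_2 = 2*2 + 1 = 5.
  i=3: a_3=5, p_3 = 5*12 + 5 = 65, q_3 = 5*5 + 2 = 27.
q_3 = 27 > 8, so the last convergent with denominator <= 8 is p_2/q_2 = 12/5.
The closest fraction with denominator <= 8 is either p_2/q_2 or the intermediate fraction (k*p_2 + p_1)/(k*q_2 + q_1) with the largest k >= 1 whose denominator stays <= 8; these approach x as k grows, and every other convergent or intermediate fraction in range is farther away.
Largest k: floor((8 - q_1)/q_2) = floor((8 - 2)/5) = 1.
That gives (1*12 + 5)/(1*5 + 2) = 17/7.
Compare the errors: |x - 12/5| = |142*5 - 12*59|/(59*5) = 2/295, and |x - 17/7| = |142*7 - 17*59|/(59*7) = 9/413.
Cross-multiplying, 2*413 = 826 < 2655 = 9*295, so 2/295 is smaller: the convergent 12/5 is closer to x than 17/7.

12/5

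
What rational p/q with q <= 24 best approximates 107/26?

Expand x = 107/26 as a continued fraction with the Euclidean algorithm:
  107 = 4*26 + 3, so a_0 = 4.
  26 = 8*3 + 2, so a_1 = 8.
  3 = 1*2 + 1, so a_2 = 1.
  2 = 2*1 + 0, so a_3 = 2.
so x = [4; 8, 1, 2].
Convergents (p_i = a_i*p_{i-1} + p_{i-2}, q_i = a_i*q_{i-1} + q_{i-2} with p_{-2}=0, p_{-1}=1, q_{-2}=1, q_{-1}=0), until the denominator exceeds 24:
  i=0: a_0=4, p_0 = 4*1 + 0 = 4, q_0 = 4*0 + 1 = 1.
  i=1: a_1=8, p_1 = 8*4 + 1 = 33, q_1 = 8*1 + 0 = 8.
  i=2: a_2=1, p_2 = 1*33 + 4 = 37, q_2 = 1*8 + 1 = 9.
  i=3: a_3=2, p_3 = 2*37 + 33 = 107, q_3 = 2*9 + 8 = 26.
q_3 = 26 > 24, so the last convergent with denominator <= 24 is p_2/q_2 = 37/9.
The closest fraction with denominator <= 24 is either p_2/q_2 or the intermediate fraction (k*p_2 + p_1)/(k*q_2 + q_1) with the largest k >= 1 whose denominator stays <= 24; these approach x as k grows, and every other convergent or intermediate fraction in range is farther away.
Largest k: floor((24 - q_1)/q_2) = floor((24 - 8)/9) = 1.
That gives (1*37 + 33)/(1*9 + 8) = 70/17.
Compare the errors: |x - 37/9| = |107*9 - 37*26|/(26*9) = 1/234, and |x - 70/17| = |107*17 - 70*26|/(26*17) = 1/442.
Cross-multiplying, 1*234 = 234 < 442 = 1*442, so 1/442 is smaller: the intermediate fraction 70/17 is closer to x than 37/9.

70/17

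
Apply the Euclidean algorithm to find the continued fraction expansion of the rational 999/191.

Run the Euclidean algorithm on 999 and 191; the successive quotients are the partial quotients a_0, a_1, ... (each step inverts the fractional part left over by the previous one):
  999 = 5*191 + 44, so a_0 = 5.
  191 = 4*44 + 15, so a_1 = 4.
  44 = 2*15 + 14, so a_2 = 2.
  15 = 1*14 + 1, so a_3 = 1.
  14 = 14*1 + 0, so a_4 = 14.
The remainder reaches 0 after 5 divisions, so the expansion has 5 partial quotients, read off in order.

[5; 4, 2, 1, 14]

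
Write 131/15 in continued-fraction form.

[8; 1, 2, 1, 3]

Run the Euclidean algorithm on 131 and 15; the successive quotients are the partial quotients a_0, a_1, ... (each step inverts the fractional part left over by the previous one):
  131 = 8*15 + 11, so a_0 = 8.
  15 = 1*11 + 4, so a_1 = 1.
  11 = 2*4 + 3, so a_2 = 2.
  4 = 1*3 + 1, so a_3 = 1.
  3 = 3*1 + 0, so a_4 = 3.
The remainder reaches 0 after 5 divisions, so the expansion has 5 partial quotients, read off in order.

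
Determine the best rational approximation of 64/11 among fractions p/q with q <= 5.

Expand x = 64/11 as a continued fraction with the Euclidean algorithm:
  64 = 5*11 + 9, so a_0 = 5.
  11 = 1*9 + 2, so a_1 = 1.
  9 = 4*2 + 1, so a_2 = 4.
  2 = 2*1 + 0, so a_3 = 2.
so x = [5; 1, 4, 2].
Convergents (p_i = a_i*p_{i-1} + p_{i-2}, q_i = a_i*q_{i-1} + q_{i-2} with p_{-2}=0, p_{-1}=1, q_{-2}=1, q_{-1}=0), until the denominator exceeds 5:
  i=0: a_0=5, p_0 = 5*1 + 0 = 5, q_0 = 5*0 + 1 = 1.
  i=1: a_1=1, p_1 = 1*5 + 1 = 6, q_1 = 1*1 + 0 = 1.
  i=2: a_2=4, p_2 = 4*6 + 5 = 29, q_2 = 4*1 + 1 = 5.
  i=3: a_3=2, p_3 = 2*29 + 6 = 64, q_3 = 2*5 + 1 = 11.
q_3 = 11 > 5, so the last convergent with denominator <= 5 is p_2/q_2 = 29/5.
The closest fraction with denominator <= 5 is either p_2/q_2 or the intermediate fraction (k*p_2 + p_1)/(k*q_2 + q_1) with the largest k >= 1 whose denominator stays <= 5; these approach x as k grows, and every other convergent or intermediate fraction in range is farther away.
Largest k: floor((5 - q_1)/q_2) = floor((5 - 1)/5) = 0.
Since k = 0, no intermediate fraction beyond p_2/q_2 has denominator <= 5, so the convergent 29/5 is the closest (its error is |64*5 - 29*11|/(11*5) = 1/55).

29/5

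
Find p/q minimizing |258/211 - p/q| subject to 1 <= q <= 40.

Expand x = 258/211 as a continued fraction with the Euclidean algorithm:
  258 = 1*211 + 47, so a_0 = 1.
  211 = 4*47 + 23, so a_1 = 4.
  47 = 2*23 + 1, so a_2 = 2.
  23 = 23*1 + 0, so a_3 = 23.
so x = [1; 4, 2, 23].
Convergents (p_i = a_i*p_{i-1} + p_{i-2}, q_i = a_i*q_{i-1} + q_{i-2} with p_{-2}=0, p_{-1}=1, q_{-2}=1, q_{-1}=0), until the denominator exceeds 40:
  i=0: a_0=1, p_0 = 1*1 + 0 = 1, q_0 = 1*0 + 1 = 1.
  i=1: a_1=4, p_1 = 4*1 + 1 = 5, q_1 = 4*1 + 0 = 4.
  i=2: a_2=2, p_2 = 2*5 + 1 = 11, q_2 = 2*4 + 1 = 9.
  i=3: a_3=23, p_3 = 23*11 + 5 = 258, q_3 = 23*9 + 4 = 211.
q_3 = 211 > 40, so the last convergent with denominator <= 40 is p_2/q_2 = 11/9.
The closest fraction with denominator <= 40 is either p_2/q_2 or the intermediate fraction (k*p_2 + p_1)/(k*q_2 + q_1) with the largest k >= 1 whose denominator stays <= 40; these approach x as k grows, and every other convergent or intermediate fraction in range is farther away.
Largest k: floor((40 - q_1)/q_2) = floor((40 - 4)/9) = 4.
That gives (4*11 + 5)/(4*9 + 4) = 49/40.
Compare the errors: |x - 11/9| = |258*9 - 11*211|/(211*9) = 1/1899, and |x - 49/40| = |258*40 - 49*211|/(211*40) = 19/8440.
Cross-multiplying, 1*8440 = 8440 < 36081 = 19*1899, so 1/1899 is smaller: the convergent 11/9 is closer to x than 49/40.

11/9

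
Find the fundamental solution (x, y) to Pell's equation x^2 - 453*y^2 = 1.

First expand sqrt(453) as a continued fraction. With x_i = (sqrt(453) + m_i)/d_i and (m_0, d_0) = (0, 1): a_0 = floor(sqrt(453)) = 21, since 21^2 = 441 <= 453 < 484 = 22^2.
Iterate m_{i+1} = d_i*a_i - m_i, d_{i+1} = (453 - m_{i+1}^2)/d_i, a_{i+1} = floor((a_0 + m_{i+1})/d_{i+1}):
  m_1 = 1*21 - 0 = 21, d_1 = (453 - 21^2)/1 = 12/1 = 12, a_1 = floor((21 + 21)/12) = 3.
  m_2 = 12*3 - 21 = 15, d_2 = (453 - 15^2)/12 = 228/12 = 19, a_2 = floor((21 + 15)/19) = 1.
  m_3 = 19*1 - 15 = 4, d_3 = (453 - 4^2)/19 = 437/19 = 23, a_3 = floor((21 + 4)/23) = 1.
  m_4 = 23*1 - 4 = 19, d_4 = (453 - 19^2)/23 = 92/23 = 4, a_4 = floor((21 + 19)/4) = 10.
  m_5 = 4*10 - 19 = 21, d_5 = (453 - 21^2)/4 = 12/4 = 3, a_5 = floor((21 + 21)/3) = 14.
  m_6 = 3*14 - 21 = 21, d_6 = (453 - 21^2)/3 = 12/3 = 4, a_6 = floor((21 + 21)/4) = 10.
  m_7 = 4*10 - 21 = 19, d_7 = (453 - 19^2)/4 = 92/4 = 23, a_7 = floor((21 + 19)/23) = 1.
  m_8 = 23*1 - 19 = 4, d_8 = (453 - 4^2)/23 = 437/23 = 19, a_8 = floor((21 + 4)/19) = 1.
  m_9 = 19*1 - 4 = 15, d_9 = (453 - 15^2)/19 = 228/19 = 12, a_9 = floor((21 + 15)/12) = 3.
  m_10 = 12*3 - 15 = 21, d_10 = (453 - 21^2)/12 = 12/12 = 1, a_10 = floor((21 + 21)/1) = 42.
  m_11 = 1*42 - 21 = 21, d_11 = (453 - 21^2)/1 = 12/1 = 12: (m_11, d_11) = (m_1, d_1) = (21, 12), so from here the quotients repeat a_1, ..., a_10; the period length is 10.
So sqrt(453) = [21; (3, 1, 1, 10, 14, 10, 1, 1, 3, 42)] with period length k = 10.
k is even, so the fundamental solution of x^2 - 453y^2 = 1 is (p_{k-1}, q_{k-1}) = (p_9, q_9); compute convergents through index 9.
Convergents (p_i = a_i*p_{i-1} + p_{i-2}, q_i = a_i*q_{i-1} + q_{i-2} with p_{-2}=0, p_{-1}=1, q_{-2}=1, q_{-1}=0):
  i=0: a_0=21, p_0 = 21*1 + 0 = 21, q_0 = 21*0 + 1 = 1.
  i=1: a_1=3, p_1 = 3*21 + 1 = 64, q_1 = 3*1 + 0 = 3.
  i=2: a_2=1, p_2 = 1*64 + 21 = 85, q_2 = 1*3 + 1 = 4.
  i=3: a_3=1, p_3 = 1*85 + 64 = 149, q_3 = 1*4 + 3 = 7.
  i=4: a_4=10, p_4 = 10*149 + 85 = 1575, q_4 = 10*7 + 4 = 74.
  i=5: a_5=14, p_5 = 14*1575 + 149 = 22199, q_5 = 14*74 + 7 = 1043.
  i=6: a_6=10, p_6 = 10*22199 + 1575 = 223565, q_6 = 10*1043 + 74 = 10504.
  i=7: a_7=1, p_7 = 1*223565 + 22199 = 245764, q_7 = 1*10504 + 1043 = 11547.
  i=8: a_8=1, p_8 = 1*245764 + 223565 = 469329, q_8 = 1*11547 + 10504 = 22051.
  i=9: a_9=3, p_9 = 3*469329 + 245764 = 1653751, q_9 = 3*22051 + 11547 = 77700.
Check: 1653751^2 - 453*77700^2 = 2734892370001 - 2734892370000 = 1, so (x, y) = (1653751, 77700) solves the equation, and by the theorem it is the least positive solution.

(x, y) = (1653751, 77700)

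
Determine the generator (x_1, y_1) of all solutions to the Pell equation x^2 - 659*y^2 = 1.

First expand sqrt(659) as a continued fraction. With x_i = (sqrt(659) + m_i)/d_i and (m_0, d_0) = (0, 1): a_0 = floor(sqrt(659)) = 25, since 25^2 = 625 <= 659 < 676 = 26^2.
Iterate m_{i+1} = d_i*a_i - m_i, d_{i+1} = (659 - m_{i+1}^2)/d_i, a_{i+1} = floor((a_0 + m_{i+1})/d_{i+1}):
  m_1 = 1*25 - 0 = 25, d_1 = (659 - 25^2)/1 = 34/1 = 34, a_1 = floor((25 + 25)/34) = 1.
  m_2 = 34*1 - 25 = 9, d_2 = (659 - 9^2)/34 = 578/34 = 17, a_2 = floor((25 + 9)/17) = 2.
  m_3 = 17*2 - 9 = 25, d_3 = (659 - 25^2)/17 = 34/17 = 2, a_3 = floor((25 + 25)/2) = 25.
  m_4 = 2*25 - 25 = 25, d_4 = (659 - 25^2)/2 = 34/2 = 17, a_4 = floor((25 + 25)/17) = 2.
  m_5 = 17*2 - 25 = 9, d_5 = (659 - 9^2)/17 = 578/17 = 34, a_5 = floor((25 + 9)/34) = 1.
  m_6 = 34*1 - 9 = 25, d_6 = (659 - 25^2)/34 = 34/34 = 1, a_6 = floor((25 + 25)/1) = 50.
  m_7 = 1*50 - 25 = 25, d_7 = (659 - 25^2)/1 = 34/1 = 34: (m_7, d_7) = (m_1, d_1) = (25, 34), so from here the quotients repeat a_1, ..., a_6; the period length is 6.
So sqrt(659) = [25; (1, 2, 25, 2, 1, 50)] with period length k = 6.
k is even, so the fundamental solution of x^2 - 659y^2 = 1 is (p_{k-1}, q_{k-1}) = (p_5, q_5); compute convergents through index 5.
Convergents (p_i = a_i*p_{i-1} + p_{i-2}, q_i = a_i*q_{i-1} + q_{i-2} with p_{-2}=0, p_{-1}=1, q_{-2}=1, q_{-1}=0):
  i=0: a_0=25, p_0 = 25*1 + 0 = 25, q_0 = 25*0 + 1 = 1.
  i=1: a_1=1, p_1 = 1*25 + 1 = 26, q_1 = 1*1 + 0 = 1.
  i=2: a_2=2, p_2 = 2*26 + 25 = 77, q_2 = 2*1 + 1 = 3.
  i=3: a_3=25, p_3 = 25*77 + 26 = 1951, q_3 = 25*3 + 1 = 76.
  i=4: a_4=2, p_4 = 2*1951 + 77 = 3979, q_4 = 2*76 + 3 = 155.
  i=5: a_5=1, p_5 = 1*3979 + 1951 = 5930, q_5 = 1*155 + 76 = 231.
Check: 5930^2 - 659*231^2 = 35164900 - 35164899 = 1, so (x, y) = (5930, 231) solves the equation, and by the theorem it is the least positive solution.

(x, y) = (5930, 231)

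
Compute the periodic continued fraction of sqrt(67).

Write x_i = (sqrt(67) + m_i)/d_i with (m_0, d_0) = (0, 1). a_0 = floor(sqrt(67)) = 8, since 8^2 = 64 <= 67 < 81 = 9^2.
Iterate m_{i+1} = d_i*a_i - m_i, d_{i+1} = (67 - m_{i+1}^2)/d_i, a_{i+1} = floor((a_0 + m_{i+1})/d_{i+1}):
  m_1 = 1*8 - 0 = 8, d_1 = (67 - 8^2)/1 = 3/1 = 3, a_1 = floor((8 + 8)/3) = 5.
  m_2 = 3*5 - 8 = 7, d_2 = (67 - 7^2)/3 = 18/3 = 6, a_2 = floor((8 + 7)/6) = 2.
  m_3 = 6*2 - 7 = 5, d_3 = (67 - 5^2)/6 = 42/6 = 7, a_3 = floor((8 + 5)/7) = 1.
  m_4 = 7*1 - 5 = 2, d_4 = (67 - 2^2)/7 = 63/7 = 9, a_4 = floor((8 + 2)/9) = 1.
  m_5 = 9*1 - 2 = 7, d_5 = (67 - 7^2)/9 = 18/9 = 2, a_5 = floor((8 + 7)/2) = 7.
  m_6 = 2*7 - 7 = 7, d_6 = (67 - 7^2)/2 = 18/2 = 9, a_6 = floor((8 + 7)/9) = 1.
  m_7 = 9*1 - 7 = 2, d_7 = (67 - 2^2)/9 = 63/9 = 7, a_7 = floor((8 + 2)/7) = 1.
  m_8 = 7*1 - 2 = 5, d_8 = (67 - 5^2)/7 = 42/7 = 6, a_8 = floor((8 + 5)/6) = 2.
  m_9 = 6*2 - 5 = 7, d_9 = (67 - 7^2)/6 = 18/6 = 3, a_9 = floor((8 + 7)/3) = 5.
  m_10 = 3*5 - 7 = 8, d_10 = (67 - 8^2)/3 = 3/3 = 1, a_10 = floor((8 + 8)/1) = 16.
  m_11 = 1*16 - 8 = 8, d_11 = (67 - 8^2)/1 = 3/1 = 3: (m_11, d_11) = (m_1, d_1) = (8, 3), so from here the quotients repeat a_1, ..., a_10; the period length is 10.
Hence the expansion of sqrt(67) is a_0 = 8 followed by the repeating block 5, 2, 1, 1, 7, 1, 1, 2, 5, 16 (period 10).

[8; (5, 2, 1, 1, 7, 1, 1, 2, 5, 16)]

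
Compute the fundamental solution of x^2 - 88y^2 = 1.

(x, y) = (197, 21)

First expand sqrt(88) as a continued fraction. With x_i = (sqrt(88) + m_i)/d_i and (m_0, d_0) = (0, 1): a_0 = floor(sqrt(88)) = 9, since 9^2 = 81 <= 88 < 100 = 10^2.
Iterate m_{i+1} = d_i*a_i - m_i, d_{i+1} = (88 - m_{i+1}^2)/d_i, a_{i+1} = floor((a_0 + m_{i+1})/d_{i+1}):
  m_1 = 1*9 - 0 = 9, d_1 = (88 - 9^2)/1 = 7/1 = 7, a_1 = floor((9 + 9)/7) = 2.
  m_2 = 7*2 - 9 = 5, d_2 = (88 - 5^2)/7 = 63/7 = 9, a_2 = floor((9 + 5)/9) = 1.
  m_3 = 9*1 - 5 = 4, d_3 = (88 - 4^2)/9 = 72/9 = 8, a_3 = floor((9 + 4)/8) = 1.
  m_4 = 8*1 - 4 = 4, d_4 = (88 - 4^2)/8 = 72/8 = 9, a_4 = floor((9 + 4)/9) = 1.
  m_5 = 9*1 - 4 = 5, d_5 = (88 - 5^2)/9 = 63/9 = 7, a_5 = floor((9 + 5)/7) = 2.
  m_6 = 7*2 - 5 = 9, d_6 = (88 - 9^2)/7 = 7/7 = 1, a_6 = floor((9 + 9)/1) = 18.
  m_7 = 1*18 - 9 = 9, d_7 = (88 - 9^2)/1 = 7/1 = 7: (m_7, d_7) = (m_1, d_1) = (9, 7), so from here the quotients repeat a_1, ..., a_6; the period length is 6.
So sqrt(88) = [9; (2, 1, 1, 1, 2, 18)] with period length k = 6.
k is even, so the fundamental solution of x^2 - 88y^2 = 1 is (p_{k-1}, q_{k-1}) = (p_5, q_5); compute convergents through index 5.
Convergents (p_i = a_i*p_{i-1} + p_{i-2}, q_i = a_i*q_{i-1} + q_{i-2} with p_{-2}=0, p_{-1}=1, q_{-2}=1, q_{-1}=0):
  i=0: a_0=9, p_0 = 9*1 + 0 = 9, q_0 = 9*0 + 1 = 1.
  i=1: a_1=2, p_1 = 2*9 + 1 = 19, q_1 = 2*1 + 0 = 2.
  i=2: a_2=1, p_2 = 1*19 + 9 = 28, q_2 = 1*2 + 1 = 3.
  i=3: a_3=1, p_3 = 1*28 + 19 = 47, q_3 = 1*3 + 2 = 5.
  i=4: a_4=1, p_4 = 1*47 + 28 = 75, q_4 = 1*5 + 3 = 8.
  i=5: a_5=2, p_5 = 2*75 + 47 = 197, q_5 = 2*8 + 5 = 21.
Check: 197^2 - 88*21^2 = 38809 - 38808 = 1, so (x, y) = (197, 21) solves the equation, and by the theorem it is the least positive solution.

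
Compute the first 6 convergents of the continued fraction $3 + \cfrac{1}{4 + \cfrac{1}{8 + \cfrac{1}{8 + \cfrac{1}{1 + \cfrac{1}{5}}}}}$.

Using the convergent recurrence p_i = a_i*p_{i-1} + p_{i-2}, q_i = a_i*q_{i-1} + q_{i-2} with p_{-2}=0, p_{-1}=1, q_{-2}=1, q_{-1}=0:
  i=0: a_0=3, p_0 = 3*1 + 0 = 3, q_0 = 3*0 + 1 = 1.
  i=1: a_1=4, p_1 = 4*3 + 1 = 13, q_1 = 4*1 + 0 = 4.
  i=2: a_2=8, p_2 = 8*13 + 3 = 107, q_2 = 8*4 + 1 = 33.
  i=3: a_3=8, p_3 = 8*107 + 13 = 869, q_3 = 8*33 + 4 = 268.
  i=4: a_4=1, p_4 = 1*869 + 107 = 976, q_4 = 1*268 + 33 = 301.
  i=5: a_5=5, p_5 = 5*976 + 869 = 5749, q_5 = 5*301 + 268 = 1773.

3/1, 13/4, 107/33, 869/268, 976/301, 5749/1773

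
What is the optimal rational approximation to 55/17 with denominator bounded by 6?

13/4

Expand x = 55/17 as a continued fraction with the Euclidean algorithm:
  55 = 3*17 + 4, so a_0 = 3.
  17 = 4*4 + 1, so a_1 = 4.
  4 = 4*1 + 0, so a_2 = 4.
so x = [3; 4, 4].
Convergents (p_i = a_i*p_{i-1} + p_{i-2}, q_i = a_i*q_{i-1} + q_{i-2} with p_{-2}=0, p_{-1}=1, q_{-2}=1, q_{-1}=0), until the denominator exceeds 6:
  i=0: a_0=3, p_0 = 3*1 + 0 = 3, q_0 = 3*0 + 1 = 1.
  i=1: a_1=4, p_1 = 4*3 + 1 = 13, q_1 = 4*1 + 0 = 4.
  i=2: a_2=4, p_2 = 4*13 + 3 = 55, q_2 = 4*4 + 1 = 17.
q_2 = 17 > 6, so the last convergent with denominator <= 6 is p_1/q_1 = 13/4.
The closest fraction with denominator <= 6 is either p_1/q_1 or the intermediate fraction (k*p_1 + p_0)/(k*q_1 + q_0) with the largest k >= 1 whose denominator stays <= 6; these approach x as k grows, and every other convergent or intermediate fraction in range is farther away.
Largest k: floor((6 - q_0)/q_1) = floor((6 - 1)/4) = 1.
That gives (1*13 + 3)/(1*4 + 1) = 16/5.
Compare the errors: |x - 13/4| = |55*4 - 13*17|/(17*4) = 1/68, and |x - 16/5| = |55*5 - 16*17|/(17*5) = 3/85.
Cross-multiplying, 1*85 = 85 < 204 = 3*68, so 1/68 is smaller: the convergent 13/4 is closer to x than 16/5.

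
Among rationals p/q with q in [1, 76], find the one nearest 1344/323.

233/56

Expand x = 1344/323 as a continued fraction with the Euclidean algorithm:
  1344 = 4*323 + 52, so a_0 = 4.
  323 = 6*52 + 11, so a_1 = 6.
  52 = 4*11 + 8, so a_2 = 4.
  11 = 1*8 + 3, so a_3 = 1.
  8 = 2*3 + 2, so a_4 = 2.
  3 = 1*2 + 1, so a_5 = 1.
  2 = 2*1 + 0, so a_6 = 2.
so x = [4; 6, 4, 1, 2, 1, 2].
Convergents (p_i = a_i*p_{i-1} + p_{i-2}, q_i = a_i*q_{i-1} + q_{i-2} with p_{-2}=0, p_{-1}=1, q_{-2}=1, q_{-1}=0), until the denominator exceeds 76:
  i=0: a_0=4, p_0 = 4*1 + 0 = 4, q_0 = 4*0 + 1 = 1.
  i=1: a_1=6, p_1 = 6*4 + 1 = 25, q_1 = 6*1 + 0 = 6.
  i=2: a_2=4, p_2 = 4*25 + 4 = 104, q_2 = 4*6 + 1 = 25.
  i=3: a_3=1, p_3 = 1*104 + 25 = 129, q_3 = 1*25 + 6 = 31.
  i=4: a_4=2, p_4 = 2*129 + 104 = 362, q_4 = 2*31 + 25 = 87.
q_4 = 87 > 76, so the last convergent with denominator <= 76 is p_3/q_3 = 129/31.
The closest fraction with denominator <= 76 is either p_3/q_3 or the intermediate fraction (k*p_3 + p_2)/(k*q_3 + q_2) with the largest k >= 1 whose denominator stays <= 76; these approach x as k grows, and every other convergent or intermediate fraction in range is farther away.
Largest k: floor((76 - q_2)/q_3) = floor((76 - 25)/31) = 1.
That gives (1*129 + 104)/(1*31 + 25) = 233/56.
Compare the errors: |x - 129/31| = |1344*31 - 129*323|/(323*31) = 3/10013, and |x - 233/56| = |1344*56 - 233*323|/(323*56) = 5/18088.
Cross-multiplying, 5*10013 = 50065 < 54264 = 3*18088, so 5/18088 is smaller: the intermediate fraction 233/56 is closer to x than 129/31.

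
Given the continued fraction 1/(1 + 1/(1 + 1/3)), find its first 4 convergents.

Using the convergent recurrence p_i = a_i*p_{i-1} + p_{i-2}, q_i = a_i*q_{i-1} + q_{i-2} with p_{-2}=0, p_{-1}=1, q_{-2}=1, q_{-1}=0:
  i=0: a_0=0, p_0 = 0*1 + 0 = 0, q_0 = 0*0 + 1 = 1.
  i=1: a_1=1, p_1 = 1*0 + 1 = 1, q_1 = 1*1 + 0 = 1.
  i=2: a_2=1, p_2 = 1*1 + 0 = 1, q_2 = 1*1 + 1 = 2.
  i=3: a_3=3, p_3 = 3*1 + 1 = 4, q_3 = 3*2 + 1 = 7.

0/1, 1/1, 1/2, 4/7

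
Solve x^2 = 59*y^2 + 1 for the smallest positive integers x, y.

(x, y) = (530, 69)

First expand sqrt(59) as a continued fraction. With x_i = (sqrt(59) + m_i)/d_i and (m_0, d_0) = (0, 1): a_0 = floor(sqrt(59)) = 7, since 7^2 = 49 <= 59 < 64 = 8^2.
Iterate m_{i+1} = d_i*a_i - m_i, d_{i+1} = (59 - m_{i+1}^2)/d_i, a_{i+1} = floor((a_0 + m_{i+1})/d_{i+1}):
  m_1 = 1*7 - 0 = 7, d_1 = (59 - 7^2)/1 = 10/1 = 10, a_1 = floor((7 + 7)/10) = 1.
  m_2 = 10*1 - 7 = 3, d_2 = (59 - 3^2)/10 = 50/10 = 5, a_2 = floor((7 + 3)/5) = 2.
  m_3 = 5*2 - 3 = 7, d_3 = (59 - 7^2)/5 = 10/5 = 2, a_3 = floor((7 + 7)/2) = 7.
  m_4 = 2*7 - 7 = 7, d_4 = (59 - 7^2)/2 = 10/2 = 5, a_4 = floor((7 + 7)/5) = 2.
  m_5 = 5*2 - 7 = 3, d_5 = (59 - 3^2)/5 = 50/5 = 10, a_5 = floor((7 + 3)/10) = 1.
  m_6 = 10*1 - 3 = 7, d_6 = (59 - 7^2)/10 = 10/10 = 1, a_6 = floor((7 + 7)/1) = 14.
  m_7 = 1*14 - 7 = 7, d_7 = (59 - 7^2)/1 = 10/1 = 10: (m_7, d_7) = (m_1, d_1) = (7, 10), so from here the quotients repeat a_1, ..., a_6; the period length is 6.
So sqrt(59) = [7; (1, 2, 7, 2, 1, 14)] with period length k = 6.
k is even, so the fundamental solution of x^2 - 59y^2 = 1 is (p_{k-1}, q_{k-1}) = (p_5, q_5); compute convergents through index 5.
Convergents (p_i = a_i*p_{i-1} + p_{i-2}, q_i = a_i*q_{i-1} + q_{i-2} with p_{-2}=0, p_{-1}=1, q_{-2}=1, q_{-1}=0):
  i=0: a_0=7, p_0 = 7*1 + 0 = 7, q_0 = 7*0 + 1 = 1.
  i=1: a_1=1, p_1 = 1*7 + 1 = 8, q_1 = 1*1 + 0 = 1.
  i=2: a_2=2, p_2 = 2*8 + 7 = 23, q_2 = 2*1 + 1 = 3.
  i=3: a_3=7, p_3 = 7*23 + 8 = 169, q_3 = 7*3 + 1 = 22.
  i=4: a_4=2, p_4 = 2*169 + 23 = 361, q_4 = 2*22 + 3 = 47.
  i=5: a_5=1, p_5 = 1*361 + 169 = 530, q_5 = 1*47 + 22 = 69.
Check: 530^2 - 59*69^2 = 280900 - 280899 = 1, so (x, y) = (530, 69) solves the equation, and by the theorem it is the least positive solution.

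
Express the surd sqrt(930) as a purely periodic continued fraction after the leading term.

Write x_i = (sqrt(930) + m_i)/d_i with (m_0, d_0) = (0, 1). a_0 = floor(sqrt(930)) = 30, since 30^2 = 900 <= 930 < 961 = 31^2.
Iterate m_{i+1} = d_i*a_i - m_i, d_{i+1} = (930 - m_{i+1}^2)/d_i, a_{i+1} = floor((a_0 + m_{i+1})/d_{i+1}):
  m_1 = 1*30 - 0 = 30, d_1 = (930 - 30^2)/1 = 30/1 = 30, a_1 = floor((30 + 30)/30) = 2.
  m_2 = 30*2 - 30 = 30, d_2 = (930 - 30^2)/30 = 30/30 = 1, a_2 = floor((30 + 30)/1) = 60.
  m_3 = 1*60 - 30 = 30, d_3 = (930 - 30^2)/1 = 30/1 = 30: (m_3, d_3) = (m_1, d_1) = (30, 30), so from here the quotients repeat a_1, a_2; the period length is 2.
Hence the expansion of sqrt(930) is a_0 = 30 followed by the repeating block 2, 60 (period 2).

[30; (2, 60)]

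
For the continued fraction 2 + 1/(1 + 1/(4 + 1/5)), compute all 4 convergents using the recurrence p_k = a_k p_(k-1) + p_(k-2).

2/1, 3/1, 14/5, 73/26

Using the convergent recurrence p_i = a_i*p_{i-1} + p_{i-2}, q_i = a_i*q_{i-1} + q_{i-2} with p_{-2}=0, p_{-1}=1, q_{-2}=1, q_{-1}=0:
  i=0: a_0=2, p_0 = 2*1 + 0 = 2, q_0 = 2*0 + 1 = 1.
  i=1: a_1=1, p_1 = 1*2 + 1 = 3, q_1 = 1*1 + 0 = 1.
  i=2: a_2=4, p_2 = 4*3 + 2 = 14, q_2 = 4*1 + 1 = 5.
  i=3: a_3=5, p_3 = 5*14 + 3 = 73, q_3 = 5*5 + 1 = 26.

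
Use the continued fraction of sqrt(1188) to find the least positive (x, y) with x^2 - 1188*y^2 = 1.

First expand sqrt(1188) as a continued fraction. With x_i = (sqrt(1188) + m_i)/d_i and (m_0, d_0) = (0, 1): a_0 = floor(sqrt(1188)) = 34, since 34^2 = 1156 <= 1188 < 1225 = 35^2.
Iterate m_{i+1} = d_i*a_i - m_i, d_{i+1} = (1188 - m_{i+1}^2)/d_i, a_{i+1} = floor((a_0 + m_{i+1})/d_{i+1}):
  m_1 = 1*34 - 0 = 34, d_1 = (1188 - 34^2)/1 = 32/1 = 32, a_1 = floor((34 + 34)/32) = 2.
  m_2 = 32*2 - 34 = 30, d_2 = (1188 - 30^2)/32 = 288/32 = 9, a_2 = floor((34 + 30)/9) = 7.
  m_3 = 9*7 - 30 = 33, d_3 = (1188 - 33^2)/9 = 99/9 = 11, a_3 = floor((34 + 33)/11) = 6.
  m_4 = 11*6 - 33 = 33, d_4 = (1188 - 33^2)/11 = 99/11 = 9, a_4 = floor((34 + 33)/9) = 7.
  m_5 = 9*7 - 33 = 30, d_5 = (1188 - 30^2)/9 = 288/9 = 32, a_5 = floor((34 + 30)/32) = 2.
  m_6 = 32*2 - 30 = 34, d_6 = (1188 - 34^2)/32 = 32/32 = 1, a_6 = floor((34 + 34)/1) = 68.
  m_7 = 1*68 - 34 = 34, d_7 = (1188 - 34^2)/1 = 32/1 = 32: (m_7, d_7) = (m_1, d_1) = (34, 32), so from here the quotients repeat a_1, ..., a_6; the period length is 6.
So sqrt(1188) = [34; (2, 7, 6, 7, 2, 68)] with period length k = 6.
k is even, so the fundamental solution of x^2 - 1188y^2 = 1 is (p_{k-1}, q_{k-1}) = (p_5, q_5); compute convergents through index 5.
Convergents (p_i = a_i*p_{i-1} + p_{i-2}, q_i = a_i*q_{i-1} + q_{i-2} with p_{-2}=0, p_{-1}=1, q_{-2}=1, q_{-1}=0):
  i=0: a_0=34, p_0 = 34*1 + 0 = 34, q_0 = 34*0 + 1 = 1.
  i=1: a_1=2, p_1 = 2*34 + 1 = 69, q_1 = 2*1 + 0 = 2.
  i=2: a_2=7, p_2 = 7*69 + 34 = 517, q_2 = 7*2 + 1 = 15.
  i=3: a_3=6, p_3 = 6*517 + 69 = 3171, q_3 = 6*15 + 2 = 92.
  i=4: a_4=7, p_4 = 7*3171 + 517 = 22714, q_4 = 7*92 + 15 = 659.
  i=5: a_5=2, p_5 = 2*22714 + 3171 = 48599, q_5 = 2*659 + 92 = 1410.
Check: 48599^2 - 1188*1410^2 = 2361862801 - 2361862800 = 1, so (x, y) = (48599, 1410) solves the equation, and by the theorem it is the least positive solution.

(x, y) = (48599, 1410)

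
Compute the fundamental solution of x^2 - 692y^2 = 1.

(x, y) = (2499849, 95030)

First expand sqrt(692) as a continued fraction. With x_i = (sqrt(692) + m_i)/d_i and (m_0, d_0) = (0, 1): a_0 = floor(sqrt(692)) = 26, since 26^2 = 676 <= 692 < 729 = 27^2.
Iterate m_{i+1} = d_i*a_i - m_i, d_{i+1} = (692 - m_{i+1}^2)/d_i, a_{i+1} = floor((a_0 + m_{i+1})/d_{i+1}):
  m_1 = 1*26 - 0 = 26, d_1 = (692 - 26^2)/1 = 16/1 = 16, a_1 = floor((26 + 26)/16) = 3.
  m_2 = 16*3 - 26 = 22, d_2 = (692 - 22^2)/16 = 208/16 = 13, a_2 = floor((26 + 22)/13) = 3.
  m_3 = 13*3 - 22 = 17, d_3 = (692 - 17^2)/13 = 403/13 = 31, a_3 = floor((26 + 17)/31) = 1.
  m_4 = 31*1 - 17 = 14, d_4 = (692 - 14^2)/31 = 496/31 = 16, a_4 = floor((26 + 14)/16) = 2.
  m_5 = 16*2 - 14 = 18, d_5 = (692 - 18^2)/16 = 368/16 = 23, a_5 = floor((26 + 18)/23) = 1.
  m_6 = 23*1 - 18 = 5, d_6 = (692 - 5^2)/23 = 667/23 = 29, a_6 = floor((26 + 5)/29) = 1.
  m_7 = 29*1 - 5 = 24, d_7 = (692 - 24^2)/29 = 116/29 = 4, a_7 = floor((26 + 24)/4) = 12.
  m_8 = 4*12 - 24 = 24, d_8 = (692 - 24^2)/4 = 116/4 = 29, a_8 = floor((26 + 24)/29) = 1.
  m_9 = 29*1 - 24 = 5, d_9 = (692 - 5^2)/29 = 667/29 = 23, a_9 = floor((26 + 5)/23) = 1.
  m_10 = 23*1 - 5 = 18, d_10 = (692 - 18^2)/23 = 368/23 = 16, a_10 = floor((26 + 18)/16) = 2.
  m_11 = 16*2 - 18 = 14, d_11 = (692 - 14^2)/16 = 496/16 = 31, a_11 = floor((26 + 14)/31) = 1.
  m_12 = 31*1 - 14 = 17, d_12 = (692 - 17^2)/31 = 403/31 = 13, a_12 = floor((26 + 17)/13) = 3.
  m_13 = 13*3 - 17 = 22, d_13 = (692 - 22^2)/13 = 208/13 = 16, a_13 = floor((26 + 22)/16) = 3.
  m_14 = 16*3 - 22 = 26, d_14 = (692 - 26^2)/16 = 16/16 = 1, a_14 = floor((26 + 26)/1) = 52.
  m_15 = 1*52 - 26 = 26, d_15 = (692 - 26^2)/1 = 16/1 = 16: (m_15, d_15) = (m_1, d_1) = (26, 16), so from here the quotients repeat a_1, ..., a_14; the period length is 14.
So sqrt(692) = [26; (3, 3, 1, 2, 1, 1, 12, 1, 1, 2, 1, 3, 3, 52)] with period length k = 14.
k is even, so the fundamental solution of x^2 - 692y^2 = 1 is (p_{k-1}, q_{k-1}) = (p_13, q_13); compute convergents through index 13.
Convergents (p_i = a_i*p_{i-1} + p_{i-2}, q_i = a_i*q_{i-1} + q_{i-2} with p_{-2}=0, p_{-1}=1, q_{-2}=1, q_{-1}=0):
  i=0: a_0=26, p_0 = 26*1 + 0 = 26, q_0 = 26*0 + 1 = 1.
  i=1: a_1=3, p_1 = 3*26 + 1 = 79, q_1 = 3*1 + 0 = 3.
  i=2: a_2=3, p_2 = 3*79 + 26 = 263, q_2 = 3*3 + 1 = 10.
  i=3: a_3=1, p_3 = 1*263 + 79 = 342, q_3 = 1*10 + 3 = 13.
  i=4: a_4=2, p_4 = 2*342 + 263 = 947, q_4 = 2*13 + 10 = 36.
  i=5: a_5=1, p_5 = 1*947 + 342 = 1289, q_5 = 1*36 + 13 = 49.
  i=6: a_6=1, p_6 = 1*1289 + 947 = 2236, q_6 = 1*49 + 36 = 85.
  i=7: a_7=12, p_7 = 12*2236 + 1289 = 28121, q_7 = 12*85 + 49 = 1069.
  i=8: a_8=1, p_8 = 1*28121 + 2236 = 30357, q_8 = 1*1069 + 85 = 1154.
  i=9: a_9=1, p_9 = 1*30357 + 28121 = 58478, q_9 = 1*1154 + 1069 = 2223.
  i=10: a_10=2, p_10 = 2*58478 + 30357 = 147313, q_10 = 2*2223 + 1154 = 5600.
  i=11: a_11=1, p_11 = 1*147313 + 58478 = 205791, q_11 = 1*5600 + 2223 = 7823.
  i=12: a_12=3, p_12 = 3*205791 + 147313 = 764686, q_12 = 3*7823 + 5600 = 29069.
  i=13: a_13=3, p_13 = 3*764686 + 205791 = 2499849, q_13 = 3*29069 + 7823 = 95030.
Check: 2499849^2 - 692*95030^2 = 6249245022801 - 6249245022800 = 1, so (x, y) = (2499849, 95030) solves the equation, and by the theorem it is the least positive solution.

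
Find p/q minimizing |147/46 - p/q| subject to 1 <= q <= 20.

Expand x = 147/46 as a continued fraction with the Euclidean algorithm:
  147 = 3*46 + 9, so a_0 = 3.
  46 = 5*9 + 1, so a_1 = 5.
  9 = 9*1 + 0, so a_2 = 9.
so x = [3; 5, 9].
Convergents (p_i = a_i*p_{i-1} + p_{i-2}, q_i = a_i*q_{i-1} + q_{i-2} with p_{-2}=0, p_{-1}=1, q_{-2}=1, q_{-1}=0), until the denominator exceeds 20:
  i=0: a_0=3, p_0 = 3*1 + 0 = 3, q_0 = 3*0 + 1 = 1.
  i=1: a_1=5, p_1 = 5*3 + 1 = 16, q_1 = 5*1 + 0 = 5.
  i=2: a_2=9, p_2 = 9*16 + 3 = 147, q_2 = 9*5 + 1 = 46.
q_2 = 46 > 20, so the last convergent with denominator <= 20 is p_1/q_1 = 16/5.
The closest fraction with denominator <= 20 is either p_1/q_1 or the intermediate fraction (k*p_1 + p_0)/(k*q_1 + q_0) with the largest k >= 1 whose denominator stays <= 20; these approach x as k grows, and every other convergent or intermediate fraction in range is farther away.
Largest k: floor((20 - q_0)/q_1) = floor((20 - 1)/5) = 3.
That gives (3*16 + 3)/(3*5 + 1) = 51/16.
Compare the errors: |x - 16/5| = |147*5 - 16*46|/(46*5) = 1/230, and |x - 51/16| = |147*16 - 51*46|/(46*16) = 6/736.
Cross-multiplying, 1*736 = 736 < 1380 = 6*230, so 1/230 is smaller: the convergent 16/5 is closer to x than 51/16.

16/5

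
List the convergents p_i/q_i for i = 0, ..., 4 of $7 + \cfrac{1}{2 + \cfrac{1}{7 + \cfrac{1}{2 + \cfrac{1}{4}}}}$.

Using the convergent recurrence p_i = a_i*p_{i-1} + p_{i-2}, q_i = a_i*q_{i-1} + q_{i-2} with p_{-2}=0, p_{-1}=1, q_{-2}=1, q_{-1}=0:
  i=0: a_0=7, p_0 = 7*1 + 0 = 7, q_0 = 7*0 + 1 = 1.
  i=1: a_1=2, p_1 = 2*7 + 1 = 15, q_1 = 2*1 + 0 = 2.
  i=2: a_2=7, p_2 = 7*15 + 7 = 112, q_2 = 7*2 + 1 = 15.
  i=3: a_3=2, p_3 = 2*112 + 15 = 239, q_3 = 2*15 + 2 = 32.
  i=4: a_4=4, p_4 = 4*239 + 112 = 1068, q_4 = 4*32 + 15 = 143.

7/1, 15/2, 112/15, 239/32, 1068/143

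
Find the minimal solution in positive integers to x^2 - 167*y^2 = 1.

First expand sqrt(167) as a continued fraction. With x_i = (sqrt(167) + m_i)/d_i and (m_0, d_0) = (0, 1): a_0 = floor(sqrt(167)) = 12, since 12^2 = 144 <= 167 < 169 = 13^2.
Iterate m_{i+1} = d_i*a_i - m_i, d_{i+1} = (167 - m_{i+1}^2)/d_i, a_{i+1} = floor((a_0 + m_{i+1})/d_{i+1}):
  m_1 = 1*12 - 0 = 12, d_1 = (167 - 12^2)/1 = 23/1 = 23, a_1 = floor((12 + 12)/23) = 1.
  m_2 = 23*1 - 12 = 11, d_2 = (167 - 11^2)/23 = 46/23 = 2, a_2 = floor((12 + 11)/2) = 11.
  m_3 = 2*11 - 11 = 11, d_3 = (167 - 11^2)/2 = 46/2 = 23, a_3 = floor((12 + 11)/23) = 1.
  m_4 = 23*1 - 11 = 12, d_4 = (167 - 12^2)/23 = 23/23 = 1, a_4 = floor((12 + 12)/1) = 24.
  m_5 = 1*24 - 12 = 12, d_5 = (167 - 12^2)/1 = 23/1 = 23: (m_5, d_5) = (m_1, d_1) = (12, 23), so from here the quotients repeat a_1, ..., a_4; the period length is 4.
So sqrt(167) = [12; (1, 11, 1, 24)] with period length k = 4.
k is even, so the fundamental solution of x^2 - 167y^2 = 1 is (p_{k-1}, q_{k-1}) = (p_3, q_3); compute convergents through index 3.
Convergents (p_i = a_i*p_{i-1} + p_{i-2}, q_i = a_i*q_{i-1} + q_{i-2} with p_{-2}=0, p_{-1}=1, q_{-2}=1, q_{-1}=0):
  i=0: a_0=12, p_0 = 12*1 + 0 = 12, q_0 = 12*0 + 1 = 1.
  i=1: a_1=1, p_1 = 1*12 + 1 = 13, q_1 = 1*1 + 0 = 1.
  i=2: a_2=11, p_2 = 11*13 + 12 = 155, q_2 = 11*1 + 1 = 12.
  i=3: a_3=1, p_3 = 1*155 + 13 = 168, q_3 = 1*12 + 1 = 13.
Check: 168^2 - 167*13^2 = 28224 - 28223 = 1, so (x, y) = (168, 13) solves the equation, and by the theorem it is the least positive solution.

(x, y) = (168, 13)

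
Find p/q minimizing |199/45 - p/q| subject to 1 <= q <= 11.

31/7

Expand x = 199/45 as a continued fraction with the Euclidean algorithm:
  199 = 4*45 + 19, so a_0 = 4.
  45 = 2*19 + 7, so a_1 = 2.
  19 = 2*7 + 5, so a_2 = 2.
  7 = 1*5 + 2, so a_3 = 1.
  5 = 2*2 + 1, so a_4 = 2.
  2 = 2*1 + 0, so a_5 = 2.
so x = [4; 2, 2, 1, 2, 2].
Convergents (p_i = a_i*p_{i-1} + p_{i-2}, q_i = a_i*q_{i-1} + q_{i-2} with p_{-2}=0, p_{-1}=1, q_{-2}=1, q_{-1}=0), until the denominator exceeds 11:
  i=0: a_0=4, p_0 = 4*1 + 0 = 4, q_0 = 4*0 + 1 = 1.
  i=1: a_1=2, p_1 = 2*4 + 1 = 9, q_1 = 2*1 + 0 = 2.
  i=2: a_2=2, p_2 = 2*9 + 4 = 22, q_2 = 2*2 + 1 = 5.
  i=3: a_3=1, p_3 = 1*22 + 9 = 31, q_3 = 1*5 + 2 = 7.
  i=4: a_4=2, p_4 = 2*31 + 22 = 84, q_4 = 2*7 + 5 = 19.
q_4 = 19 > 11, so the last convergent with denominator <= 11 is p_3/q_3 = 31/7.
The closest fraction with denominator <= 11 is either p_3/q_3 or the intermediate fraction (k*p_3 + p_2)/(k*q_3 + q_2) with the largest k >= 1 whose denominator stays <= 11; these approach x as k grows, and every other convergent or intermediate fraction in range is farther away.
Largest k: floor((11 - q_2)/q_3) = floor((11 - 5)/7) = 0.
Since k = 0, no intermediate fraction beyond p_3/q_3 has denominator <= 11, so the convergent 31/7 is the closest (its error is |199*7 - 31*45|/(45*7) = 2/315).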